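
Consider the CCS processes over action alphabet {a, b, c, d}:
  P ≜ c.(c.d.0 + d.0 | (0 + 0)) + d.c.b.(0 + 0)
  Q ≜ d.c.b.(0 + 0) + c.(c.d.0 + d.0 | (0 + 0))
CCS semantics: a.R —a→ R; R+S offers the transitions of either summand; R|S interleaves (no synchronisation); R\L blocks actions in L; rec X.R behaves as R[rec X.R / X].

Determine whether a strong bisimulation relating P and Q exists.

Reachable graph of P (8 states):
  m0 = c.(c.d.0 + d.0 | (0 + 0)) + d.c.b.(0 + 0) ⊢ —c→ m1, —d→ m2
  m1 = c.d.0 + d.0 | (0 + 0) ⊢ —c→ m3, —d→ m4
  m2 = c.b.(0 + 0) ⊢ —c→ m5
  m3 = d.0 ⊢ —d→ m6
  m4 = 0 | (0 + 0) ⊢ (no moves)
  m5 = b.(0 + 0) ⊢ —b→ m7
  m6 = 0 ⊢ (no moves)
  m7 = 0 + 0 ⊢ (no moves)
Reachable graph of Q (8 states):
  n0 = d.c.b.(0 + 0) + c.(c.d.0 + d.0 | (0 + 0)) ⊢ —c→ n1, —d→ n2
  n1 = c.d.0 + d.0 | (0 + 0) ⊢ —c→ n3, —d→ n4
  n2 = c.b.(0 + 0) ⊢ —c→ n5
  n3 = d.0 ⊢ —d→ n6
  n4 = 0 | (0 + 0) ⊢ (no moves)
  n5 = b.(0 + 0) ⊢ —b→ n7
  n6 = 0 ⊢ (no moves)
  n7 = 0 + 0 ⊢ (no moves)
Bisimilarity quotient blocks:
  B0 = {m0, n0}
  B1 = {m1, n1}
  B2 = {m3, n3}
  B3 = {m4, m6, m7, n4, n6, n7}
  B4 = {m2, n2}
  B5 = {m5, n5}
m0 ∈ B0, n0 ∈ B0 → same block

P ~ Q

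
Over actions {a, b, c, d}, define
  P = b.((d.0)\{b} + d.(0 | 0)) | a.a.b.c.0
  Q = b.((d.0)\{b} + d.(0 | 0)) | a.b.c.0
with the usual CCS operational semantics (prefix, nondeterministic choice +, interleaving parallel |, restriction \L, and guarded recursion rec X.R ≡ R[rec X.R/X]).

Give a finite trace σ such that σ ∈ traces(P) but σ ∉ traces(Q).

Reachable graph of P (20 states):
  s0 = b.((d.0)\{b} + d.(0 | 0)) | a.a.b.c.0 | -a-> s1, -b-> s2
  s1 = b.((d.0)\{b} + d.(0 | 0)) | a.b.c.0 | -a-> s3, -b-> s4
  s2 = ((d.0)\{b} + d.(0 | 0)) | a.a.b.c.0 | -a-> s4, -d-> s5, -d-> s6
  s3 = b.((d.0)\{b} + d.(0 | 0)) | b.c.0 | -b-> s7, -b-> s8
  s4 = ((d.0)\{b} + d.(0 | 0)) | a.b.c.0 | -a-> s7, -d-> s10, -d-> s9
  s5 = 0 | 0 | a.a.b.c.0 | -a-> s9
  s6 = 0\{b} | a.a.b.c.0 | -a-> s10
  s7 = ((d.0)\{b} + d.(0 | 0)) | b.c.0 | -b-> s11, -d-> s12, -d-> s13
  s8 = b.((d.0)\{b} + d.(0 | 0)) | c.0 | -b-> s11, -c-> s14
  s9 = 0 | 0 | a.b.c.0 | -a-> s12
  s10 = 0\{b} | a.b.c.0 | -a-> s13
  s11 = ((d.0)\{b} + d.(0 | 0)) | c.0 | -c-> s15, -d-> s16, -d-> s17
  s12 = 0 | 0 | b.c.0 | -b-> s16
  s13 = 0\{b} | b.c.0 | -b-> s17
  s14 = b.((d.0)\{b} + d.(0 | 0)) | 0 | -b-> s15
  s15 = ((d.0)\{b} + d.(0 | 0)) | 0 | -d-> s18, -d-> s19
  s16 = 0 | 0 | c.0 | -c-> s18
  s17 = 0\{b} | c.0 | -c-> s19
  s18 = 0 | 0 | 0 | ·
  s19 = 0\{b} | 0 | ·
Reachable graph of Q (16 states):
  t0 = b.((d.0)\{b} + d.(0 | 0)) | a.b.c.0 | -a-> t1, -b-> t2
  t1 = b.((d.0)\{b} + d.(0 | 0)) | b.c.0 | -b-> t3, -b-> t4
  t2 = ((d.0)\{b} + d.(0 | 0)) | a.b.c.0 | -a-> t3, -d-> t5, -d-> t6
  t3 = ((d.0)\{b} + d.(0 | 0)) | b.c.0 | -b-> t7, -d-> t8, -d-> t9
  t4 = b.((d.0)\{b} + d.(0 | 0)) | c.0 | -b-> t7, -c-> t10
  t5 = 0 | 0 | a.b.c.0 | -a-> t8
  t6 = 0\{b} | a.b.c.0 | -a-> t9
  t7 = ((d.0)\{b} + d.(0 | 0)) | c.0 | -c-> t11, -d-> t12, -d-> t13
  t8 = 0 | 0 | b.c.0 | -b-> t12
  t9 = 0\{b} | b.c.0 | -b-> t13
  t10 = b.((d.0)\{b} + d.(0 | 0)) | 0 | -b-> t11
  t11 = ((d.0)\{b} + d.(0 | 0)) | 0 | -d-> t14, -d-> t15
  t12 = 0 | 0 | c.0 | -c-> t14
  t13 = 0\{b} | c.0 | -c-> t15
  t14 = 0 | 0 | 0 | ·
  t15 = 0\{b} | 0 | ·
Run σ = ⟨aa⟩ on P: start {s0}
  after a @ step 1: {s1}
  after a @ step 2: {s3}
  P completes σ.
Run σ = ⟨aa⟩ on Q: start {t0}
  after a @ step 1: {t1}
  after a @ step 2: ∅ (Q stuck)

aa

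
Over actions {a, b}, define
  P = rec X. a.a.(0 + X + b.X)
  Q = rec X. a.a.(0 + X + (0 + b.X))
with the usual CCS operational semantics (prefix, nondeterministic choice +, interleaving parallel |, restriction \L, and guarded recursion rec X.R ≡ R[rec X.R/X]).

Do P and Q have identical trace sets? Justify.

YES

Reachable graph of P (3 states):
  m0 = rec X. a.a.(0 + X + b.X) has moves =a=> m1
  m1 = a.(0 + (rec X. a.a.(0 + X + b.X)) + b.(rec X. a.a.(0 + X + b.X))) has moves =a=> m2
  m2 = 0 + (rec X. a.a.(0 + X + b.X)) + b.(rec X. a.a.(0 + X + b.X)) has moves =a=> m1, =b=> m0
Reachable graph of Q (3 states):
  n0 = rec X. a.a.(0 + X + (0 + b.X)) has moves =a=> n1
  n1 = a.(0 + (rec X. a.a.(0 + X + (0 + b.X))) + (0 + b.(rec X. a.a.(0 + X + (0 + b.X))))) has moves =a=> n2
  n2 = 0 + (rec X. a.a.(0 + X + (0 + b.X))) + (0 + b.(rec X. a.a.(0 + X + (0 + b.X)))) has moves =a=> n1, =b=> n0
Partition-refinement fixed point:
  B0 = {m0, n0}
  B1 = {m1, n1}
  B2 = {m2, n2}
m0 ∈ B0, n0 ∈ B0 → same block
Bisimilar ⇒ trace-equivalent.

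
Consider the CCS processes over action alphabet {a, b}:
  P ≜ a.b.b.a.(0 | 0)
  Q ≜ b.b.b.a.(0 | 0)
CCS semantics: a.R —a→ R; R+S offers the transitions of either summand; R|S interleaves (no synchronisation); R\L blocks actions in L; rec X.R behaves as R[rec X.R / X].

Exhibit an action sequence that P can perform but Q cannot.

P's transition system — 5 states:
  s0 = a.b.b.a.(0 | 0) | -a-> s1
  s1 = b.b.a.(0 | 0) | -b-> s2
  s2 = b.a.(0 | 0) | -b-> s3
  s3 = a.(0 | 0) | -a-> s4
  s4 = 0 | 0 | ·
Q's transition system — 5 states:
  t0 = b.b.b.a.(0 | 0) | -b-> t1
  t1 = b.b.a.(0 | 0) | -b-> t2
  t2 = b.a.(0 | 0) | -b-> t3
  t3 = a.(0 | 0) | -a-> t4
  t4 = 0 | 0 | ·
Executing a from P (initial set {s0}):
  after a @ step 1: {s1}
  ✓ P
Executing a from Q (initial set {t0}):
  after a @ step 1: no successor for Q

a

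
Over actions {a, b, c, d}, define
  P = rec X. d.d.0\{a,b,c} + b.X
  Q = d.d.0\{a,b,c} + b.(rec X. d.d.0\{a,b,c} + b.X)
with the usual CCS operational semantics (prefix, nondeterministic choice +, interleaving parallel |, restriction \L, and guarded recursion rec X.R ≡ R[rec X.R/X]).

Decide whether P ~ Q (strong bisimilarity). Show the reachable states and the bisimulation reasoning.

bisimilar

P's transition system — 3 states:
  s0 = rec X. d.d.0\{a,b,c} + b.X | =b=> s0, =d=> s1
  s1 = d.0\{a,b,c} | =d=> s2
  s2 = 0\{a,b,c} | stopped
Q's transition system — 4 states:
  t0 = d.d.0\{a,b,c} + b.(rec X. d.d.0\{a,b,c} + b.X) | =b=> t1, =d=> t2
  t1 = rec X. d.d.0\{a,b,c} + b.X | =b=> t1, =d=> t2
  t2 = d.0\{a,b,c} | =d=> t3
  t3 = 0\{a,b,c} | stopped
Partition-refinement fixed point:
  B0 = {s0, t0, t1}
  B1 = {s1, t2}
  B2 = {s2, t3}
s0 ∈ B0, t0 ∈ B0 → same block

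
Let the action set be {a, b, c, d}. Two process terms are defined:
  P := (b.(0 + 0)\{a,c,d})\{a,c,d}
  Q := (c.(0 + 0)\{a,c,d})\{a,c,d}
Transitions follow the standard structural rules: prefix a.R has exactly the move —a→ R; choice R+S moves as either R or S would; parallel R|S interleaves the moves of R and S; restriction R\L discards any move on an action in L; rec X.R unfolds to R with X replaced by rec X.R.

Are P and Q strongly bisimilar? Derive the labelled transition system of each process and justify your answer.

P's transition system — 2 states:
  u0 = (b.(0 + 0)\{a,c,d})\{a,c,d} | --b--▸ u1
  u1 = (0 + 0)\{a,c,d}\{a,c,d} | deadlocked
Q's transition system — 1 states:
  v0 = (c.(0 + 0)\{a,c,d})\{a,c,d} | deadlocked
Coarsest stable partition (strong bisimilarity classes):
  B0 = {u0}
  B1 = {u1, v0}
u0 ∈ B0, v0 ∈ B1 → different blocks

NO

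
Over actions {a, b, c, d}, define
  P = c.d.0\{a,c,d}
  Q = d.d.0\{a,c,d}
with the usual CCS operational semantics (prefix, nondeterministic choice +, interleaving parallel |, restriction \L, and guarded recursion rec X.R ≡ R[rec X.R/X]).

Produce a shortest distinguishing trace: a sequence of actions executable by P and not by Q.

LTS(P): 3 reachable states
  s0 = c.d.0\{a,c,d} :: -c-> s1
  s1 = d.0\{a,c,d} :: -d-> s2
  s2 = 0\{a,c,d} :: ∅
LTS(Q): 3 reachable states
  t0 = d.d.0\{a,c,d} :: -d-> t1
  t1 = d.0\{a,c,d} :: -d-> t2
  t2 = 0\{a,c,d} :: ∅
Trace ⟨c⟩ through P, begin at {s0}:
  [1] c ⇒ {s1}
  — P admits the full trace.
Trace ⟨c⟩ through Q, begin at {t0}:
  [1] c ⇒ ∅ (Q stuck)

c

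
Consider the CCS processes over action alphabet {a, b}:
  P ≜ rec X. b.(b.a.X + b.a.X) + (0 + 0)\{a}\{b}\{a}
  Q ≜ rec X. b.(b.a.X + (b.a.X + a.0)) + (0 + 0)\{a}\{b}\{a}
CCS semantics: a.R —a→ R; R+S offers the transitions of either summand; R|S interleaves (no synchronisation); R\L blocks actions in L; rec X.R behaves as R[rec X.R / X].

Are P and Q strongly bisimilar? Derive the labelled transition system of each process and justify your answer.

P's transition system — 3 states:
  m0 = rec X. b.(b.a.X + b.a.X) + (0 + 0)\{a}\{b}\{a} :: =b=> m1
  m1 = b.a.(rec X. b.(b.a.X + b.a.X) + (0 + 0)\{a}\{b}\{a}) + b.a.(rec X. b.(b.a.X + b.a.X) + (0 + 0)\{a}\{b}\{a}) :: =b=> m2
  m2 = a.(rec X. b.(b.a.X + b.a.X) + (0 + 0)\{a}\{b}\{a}) :: =a=> m0
Q's transition system — 4 states:
  n0 = rec X. b.(b.a.X + (b.a.X + a.0)) + (0 + 0)\{a}\{b}\{a} :: =b=> n1
  n1 = b.a.(rec X. b.(b.a.X + (b.a.X + a.0)) + (0 + 0)\{a}\{b}\{a}) + (b.a.(rec X. b.(b.a.X + (b.a.X + a.0)) + (0 + 0)\{a}\{b}\{a}) + a.0) :: =a=> n2, =b=> n3
  n2 = 0 :: (no moves)
  n3 = a.(rec X. b.(b.a.X + (b.a.X + a.0)) + (0 + 0)\{a}\{b}\{a}) :: =a=> n0
Bisimilarity quotient blocks:
  B0 = {m0}
  B1 = {m1}
  B2 = {m2}
  B3 = {n0}
  B4 = {n1}
  B5 = {n2}
  B6 = {n3}
m0 ∈ B0, n0 ∈ B3 → different blocks

P ≁ Q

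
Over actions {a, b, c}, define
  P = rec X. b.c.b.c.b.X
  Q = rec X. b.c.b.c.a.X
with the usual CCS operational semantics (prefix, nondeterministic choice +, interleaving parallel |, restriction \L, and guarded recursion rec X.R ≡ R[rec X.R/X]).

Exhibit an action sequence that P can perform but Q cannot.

Reachable graph of P (5 states):
  p0 = rec X. b.c.b.c.b.X ⊢ —b→ p1
  p1 = c.b.c.b.(rec X. b.c.b.c.b.X) ⊢ —c→ p2
  p2 = b.c.b.(rec X. b.c.b.c.b.X) ⊢ —b→ p3
  p3 = c.b.(rec X. b.c.b.c.b.X) ⊢ —c→ p4
  p4 = b.(rec X. b.c.b.c.b.X) ⊢ —b→ p0
Reachable graph of Q (5 states):
  q0 = rec X. b.c.b.c.a.X ⊢ —b→ q1
  q1 = c.b.c.a.(rec X. b.c.b.c.a.X) ⊢ —c→ q2
  q2 = b.c.a.(rec X. b.c.b.c.a.X) ⊢ —b→ q3
  q3 = c.a.(rec X. b.c.b.c.a.X) ⊢ —c→ q4
  q4 = a.(rec X. b.c.b.c.a.X) ⊢ —a→ q0
Executing bcbcb from P (initial set {p0}):
  step 1 (b): {p1}
  step 2 (c): {p2}
  step 3 (b): {p3}
  step 4 (c): {p4}
  step 5 (b): {p0}
  P completes σ.
Executing bcbcb from Q (initial set {q0}):
  step 1 (b): {q1}
  step 2 (c): {q2}
  step 3 (b): {q3}
  step 4 (c): {q4}
  step 5 (b): no successor for Q

bcbcb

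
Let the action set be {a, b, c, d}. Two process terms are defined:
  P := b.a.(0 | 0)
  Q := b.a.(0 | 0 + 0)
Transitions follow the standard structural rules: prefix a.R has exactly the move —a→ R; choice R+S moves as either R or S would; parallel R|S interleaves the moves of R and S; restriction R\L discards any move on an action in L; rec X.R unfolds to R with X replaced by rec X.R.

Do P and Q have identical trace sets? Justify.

LTS(P): 3 reachable states
  m0 = b.a.(0 | 0) → ··b··> m1
  m1 = a.(0 | 0) → ··a··> m2
  m2 = 0 | 0 → (no moves)
LTS(Q): 3 reachable states
  n0 = b.a.(0 | 0 + 0) → ··b··> n1
  n1 = a.(0 | 0 + 0) → ··a··> n2
  n2 = 0 | 0 + 0 → (no moves)
Bisimilarity quotient blocks:
  B0 = {m0, n0}
  B1 = {m1, n1}
  B2 = {m2, n2}
m0 ∈ B0, n0 ∈ B0 → same block
Bisimilar ⇒ trace-equivalent.

traces(P) = traces(Q)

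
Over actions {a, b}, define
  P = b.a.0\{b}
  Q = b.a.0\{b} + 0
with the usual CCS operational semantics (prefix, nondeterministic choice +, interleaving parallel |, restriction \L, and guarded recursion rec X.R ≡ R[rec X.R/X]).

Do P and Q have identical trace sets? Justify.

YES

LTS(P): 3 reachable states
  m0 = b.a.0\{b} has moves —b→ m1
  m1 = a.0\{b} has moves —a→ m2
  m2 = 0\{b} has moves (no moves)
LTS(Q): 3 reachable states
  n0 = b.a.0\{b} + 0 has moves —b→ n1
  n1 = a.0\{b} has moves —a→ n2
  n2 = 0\{b} has moves (no moves)
Bisimilarity quotient blocks:
  B0 = {m0, n0}
  B1 = {m1, n1}
  B2 = {m2, n2}
m0 ∈ B0, n0 ∈ B0 → same block
Bisimilar ⇒ trace-equivalent.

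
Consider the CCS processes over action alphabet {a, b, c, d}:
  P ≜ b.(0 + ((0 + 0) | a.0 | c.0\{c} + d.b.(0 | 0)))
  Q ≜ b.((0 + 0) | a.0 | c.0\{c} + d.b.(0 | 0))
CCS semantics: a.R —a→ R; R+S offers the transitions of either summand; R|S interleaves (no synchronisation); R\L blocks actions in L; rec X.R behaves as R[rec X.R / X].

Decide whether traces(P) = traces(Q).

traces(P) = traces(Q)

Reachable graph of P (7 states):
  m0 = b.(0 + ((0 + 0) | a.0 | c.0\{c} + d.b.(0 | 0))) has moves --b--▸ m1
  m1 = 0 + ((0 + 0) | a.0 | c.0\{c} + d.b.(0 | 0)) has moves --a--▸ m2, --c--▸ m3, --d--▸ m4
  m2 = (0 + 0) | 0 | c.0\{c} has moves --c--▸ m5
  m3 = (0 + 0) | a.0 | 0\{c} has moves --a--▸ m5
  m4 = b.(0 | 0) has moves --b--▸ m6
  m5 = (0 + 0) | 0 | 0\{c} has moves ·
  m6 = 0 | 0 has moves ·
Reachable graph of Q (7 states):
  n0 = b.((0 + 0) | a.0 | c.0\{c} + d.b.(0 | 0)) has moves --b--▸ n1
  n1 = (0 + 0) | a.0 | c.0\{c} + d.b.(0 | 0) has moves --a--▸ n2, --c--▸ n3, --d--▸ n4
  n2 = (0 + 0) | 0 | c.0\{c} has moves --c--▸ n5
  n3 = (0 + 0) | a.0 | 0\{c} has moves --a--▸ n5
  n4 = b.(0 | 0) has moves --b--▸ n6
  n5 = (0 + 0) | 0 | 0\{c} has moves ·
  n6 = 0 | 0 has moves ·
Coarsest stable partition (strong bisimilarity classes):
  B0 = {m0, n0}
  B1 = {m1, n1}
  B2 = {m3, n3}
  B3 = {m5, m6, n5, n6}
  B4 = {m2, n2}
  B5 = {m4, n4}
m0 ∈ B0, n0 ∈ B0 → same block
Bisimilar ⇒ trace-equivalent.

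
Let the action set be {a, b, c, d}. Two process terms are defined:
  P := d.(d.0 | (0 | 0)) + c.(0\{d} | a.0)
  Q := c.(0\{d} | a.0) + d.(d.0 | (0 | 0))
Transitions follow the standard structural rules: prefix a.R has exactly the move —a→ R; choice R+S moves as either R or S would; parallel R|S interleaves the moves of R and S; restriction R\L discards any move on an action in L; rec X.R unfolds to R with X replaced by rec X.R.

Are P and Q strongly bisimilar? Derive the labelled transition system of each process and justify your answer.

Reachable graph of P (5 states):
  s0 = d.(d.0 | (0 | 0)) + c.(0\{d} | a.0) | —c→ s1, —d→ s2
  s1 = 0\{d} | a.0 | —a→ s3
  s2 = d.0 | (0 | 0) | —d→ s4
  s3 = 0\{d} | 0 | deadlocked
  s4 = 0 | (0 | 0) | deadlocked
Reachable graph of Q (5 states):
  t0 = c.(0\{d} | a.0) + d.(d.0 | (0 | 0)) | —c→ t1, —d→ t2
  t1 = 0\{d} | a.0 | —a→ t3
  t2 = d.0 | (0 | 0) | —d→ t4
  t3 = 0\{d} | 0 | deadlocked
  t4 = 0 | (0 | 0) | deadlocked
Partition-refinement fixed point:
  B0 = {s0, t0}
  B1 = {s2, t2}
  B2 = {s3, s4, t3, t4}
  B3 = {s1, t1}
s0 ∈ B0, t0 ∈ B0 → same block

bisimilar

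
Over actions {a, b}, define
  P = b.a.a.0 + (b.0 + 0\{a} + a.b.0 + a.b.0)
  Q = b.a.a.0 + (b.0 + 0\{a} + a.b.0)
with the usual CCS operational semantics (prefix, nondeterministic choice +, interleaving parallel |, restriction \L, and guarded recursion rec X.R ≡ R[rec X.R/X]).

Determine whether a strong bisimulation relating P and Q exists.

YES

Reachable graph of P (5 states):
  p0 = b.a.a.0 + (b.0 + 0\{a} + a.b.0 + a.b.0) → -a-> p1, -b-> p2, -b-> p3
  p1 = b.0 → -b-> p2
  p2 = 0 → ·
  p3 = a.a.0 → -a-> p4
  p4 = a.0 → -a-> p2
Reachable graph of Q (5 states):
  q0 = b.a.a.0 + (b.0 + 0\{a} + a.b.0) → -a-> q1, -b-> q2, -b-> q3
  q1 = b.0 → -b-> q2
  q2 = 0 → ·
  q3 = a.a.0 → -a-> q4
  q4 = a.0 → -a-> q2
Coarsest stable partition (strong bisimilarity classes):
  B0 = {p0, q0}
  B1 = {p1, q1}
  B2 = {p2, q2}
  B3 = {p3, q3}
  B4 = {p4, q4}
p0 ∈ B0, q0 ∈ B0 → same block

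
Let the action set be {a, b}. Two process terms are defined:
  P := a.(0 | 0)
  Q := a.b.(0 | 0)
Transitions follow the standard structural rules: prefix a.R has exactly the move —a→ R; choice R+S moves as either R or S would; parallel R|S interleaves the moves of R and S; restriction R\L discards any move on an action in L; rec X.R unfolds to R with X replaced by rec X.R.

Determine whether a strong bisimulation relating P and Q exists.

LTS(P): 2 reachable states
  m0 = a.(0 | 0) → -a-> m1
  m1 = 0 | 0 → ·
LTS(Q): 3 reachable states
  n0 = a.b.(0 | 0) → -a-> n1
  n1 = b.(0 | 0) → -b-> n2
  n2 = 0 | 0 → ·
Bisimilarity quotient blocks:
  B0 = {m0}
  B1 = {m1, n2}
  B2 = {n0}
  B3 = {n1}
m0 ∈ B0, n0 ∈ B2 → different blocks

P ≁ Q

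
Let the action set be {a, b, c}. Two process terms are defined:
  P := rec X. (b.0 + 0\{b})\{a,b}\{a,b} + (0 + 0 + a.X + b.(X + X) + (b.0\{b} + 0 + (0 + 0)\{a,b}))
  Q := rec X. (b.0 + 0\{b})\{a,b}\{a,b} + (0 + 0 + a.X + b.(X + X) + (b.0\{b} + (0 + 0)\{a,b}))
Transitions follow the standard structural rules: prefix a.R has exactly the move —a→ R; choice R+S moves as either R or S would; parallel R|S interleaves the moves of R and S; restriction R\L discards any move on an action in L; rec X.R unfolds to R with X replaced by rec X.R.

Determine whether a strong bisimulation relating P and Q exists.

Reachable graph of P (3 states):
  m0 = rec X. (b.0 + 0\{b})\{a,b}\{a,b} + (0 + 0 + a.X + b.(X + X) + (b.0\{b} + 0 + (0 + 0)\{a,b})) | —a→ m0, —b→ m1, —b→ m2
  m1 = (rec X. (b.0 + 0\{b})\{a,b}\{a,b} + (0 + 0 + a.X + b.(X + X) + (b.0\{b} + 0 + (0 + 0)\{a,b}))) + (rec X. (b.0 + 0\{b})\{a,b}\{a,b} + (0 + 0 + a.X + b.(X + X) + (b.0\{b} + 0 + (0 + 0)\{a,b}))) | —a→ m0, —b→ m1, —b→ m2
  m2 = 0\{b} | (no moves)
Reachable graph of Q (3 states):
  n0 = rec X. (b.0 + 0\{b})\{a,b}\{a,b} + (0 + 0 + a.X + b.(X + X) + (b.0\{b} + (0 + 0)\{a,b})) | —a→ n0, —b→ n1, —b→ n2
  n1 = (rec X. (b.0 + 0\{b})\{a,b}\{a,b} + (0 + 0 + a.X + b.(X + X) + (b.0\{b} + (0 + 0)\{a,b}))) + (rec X. (b.0 + 0\{b})\{a,b}\{a,b} + (0 + 0 + a.X + b.(X + X) + (b.0\{b} + (0 + 0)\{a,b}))) | —a→ n0, —b→ n1, —b→ n2
  n2 = 0\{b} | (no moves)
Bisimilarity quotient blocks:
  B0 = {m0, m1, n0, n1}
  B1 = {m2, n2}
m0 ∈ B0, n0 ∈ B0 → same block

YES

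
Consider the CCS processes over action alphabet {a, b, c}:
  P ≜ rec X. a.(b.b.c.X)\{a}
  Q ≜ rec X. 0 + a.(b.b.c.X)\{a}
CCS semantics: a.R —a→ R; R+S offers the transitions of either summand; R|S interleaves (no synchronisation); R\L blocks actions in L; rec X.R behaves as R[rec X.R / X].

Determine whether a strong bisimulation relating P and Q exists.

Reachable graph of P (5 states):
  p0 = rec X. a.(b.b.c.X)\{a} → —a→ p1
  p1 = (b.b.c.(rec X. a.(b.b.c.X)\{a}))\{a} → —b→ p2
  p2 = (b.c.(rec X. a.(b.b.c.X)\{a}))\{a} → —b→ p3
  p3 = (c.(rec X. a.(b.b.c.X)\{a}))\{a} → —c→ p4
  p4 = (rec X. a.(b.b.c.X)\{a})\{a} → ∅
Reachable graph of Q (5 states):
  q0 = rec X. 0 + a.(b.b.c.X)\{a} → —a→ q1
  q1 = (b.b.c.(rec X. 0 + a.(b.b.c.X)\{a}))\{a} → —b→ q2
  q2 = (b.c.(rec X. 0 + a.(b.b.c.X)\{a}))\{a} → —b→ q3
  q3 = (c.(rec X. 0 + a.(b.b.c.X)\{a}))\{a} → —c→ q4
  q4 = (rec X. 0 + a.(b.b.c.X)\{a})\{a} → ∅
Partition-refinement fixed point:
  B0 = {p0, q0}
  B1 = {p1, q1}
  B2 = {p2, q2}
  B3 = {p3, q3}
  B4 = {p4, q4}
p0 ∈ B0, q0 ∈ B0 → same block

P ~ Q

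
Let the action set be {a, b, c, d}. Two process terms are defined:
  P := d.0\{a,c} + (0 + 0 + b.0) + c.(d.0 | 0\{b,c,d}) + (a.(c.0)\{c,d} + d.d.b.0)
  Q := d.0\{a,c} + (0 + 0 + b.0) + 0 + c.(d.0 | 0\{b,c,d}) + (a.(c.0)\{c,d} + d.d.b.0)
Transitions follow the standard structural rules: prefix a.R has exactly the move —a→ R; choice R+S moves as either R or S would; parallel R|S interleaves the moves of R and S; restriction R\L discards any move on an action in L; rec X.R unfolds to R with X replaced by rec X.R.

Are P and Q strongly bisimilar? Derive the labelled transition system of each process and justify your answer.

YES

P's transition system — 8 states:
  s0 = d.0\{a,c} + (0 + 0 + b.0) + c.(d.0 | 0\{b,c,d}) + (a.(c.0)\{c,d} + d.d.b.0) → --a--▸ s1, --b--▸ s2, --c--▸ s3, --d--▸ s4, --d--▸ s5
  s1 = (c.0)\{c,d} → deadlocked
  s2 = 0 → deadlocked
  s3 = d.0 | 0\{b,c,d} → --d--▸ s6
  s4 = 0\{a,c} → deadlocked
  s5 = d.b.0 → --d--▸ s7
  s6 = 0 | 0\{b,c,d} → deadlocked
  s7 = b.0 → --b--▸ s2
Q's transition system — 8 states:
  t0 = d.0\{a,c} + (0 + 0 + b.0) + 0 + c.(d.0 | 0\{b,c,d}) + (a.(c.0)\{c,d} + d.d.b.0) → --a--▸ t1, --b--▸ t2, --c--▸ t3, --d--▸ t4, --d--▸ t5
  t1 = (c.0)\{c,d} → deadlocked
  t2 = 0 → deadlocked
  t3 = d.0 | 0\{b,c,d} → --d--▸ t6
  t4 = 0\{a,c} → deadlocked
  t5 = d.b.0 → --d--▸ t7
  t6 = 0 | 0\{b,c,d} → deadlocked
  t7 = b.0 → --b--▸ t2
Coarsest stable partition (strong bisimilarity classes):
  B0 = {s0, t0}
  B1 = {s1, s2, s4, s6, t1, t2, t4, t6}
  B2 = {s5, t5}
  B3 = {s7, t7}
  B4 = {s3, t3}
s0 ∈ B0, t0 ∈ B0 → same block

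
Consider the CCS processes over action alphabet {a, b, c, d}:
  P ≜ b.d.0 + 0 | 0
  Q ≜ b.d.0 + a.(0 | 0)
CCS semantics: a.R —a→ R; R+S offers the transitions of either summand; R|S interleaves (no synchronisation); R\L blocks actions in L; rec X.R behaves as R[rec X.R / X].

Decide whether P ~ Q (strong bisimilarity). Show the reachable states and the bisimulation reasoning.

P's transition system — 3 states:
  m0 = b.d.0 + 0 | 0 :: —b→ m1
  m1 = d.0 :: —d→ m2
  m2 = 0 :: (no moves)
Q's transition system — 4 states:
  n0 = b.d.0 + a.(0 | 0) :: —a→ n1, —b→ n2
  n1 = 0 | 0 :: (no moves)
  n2 = d.0 :: —d→ n3
  n3 = 0 :: (no moves)
Partition-refinement fixed point:
  B0 = {m0}
  B1 = {m1, n2}
  B2 = {m2, n1, n3}
  B3 = {n0}
m0 ∈ B0, n0 ∈ B3 → different blocks

not bisimilar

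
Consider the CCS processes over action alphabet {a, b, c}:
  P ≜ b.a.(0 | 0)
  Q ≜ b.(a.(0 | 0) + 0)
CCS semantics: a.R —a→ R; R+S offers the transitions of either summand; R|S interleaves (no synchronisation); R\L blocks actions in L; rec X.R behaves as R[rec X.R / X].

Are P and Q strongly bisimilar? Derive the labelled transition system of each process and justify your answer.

Reachable graph of P (3 states):
  u0 = b.a.(0 | 0) | ··b··> u1
  u1 = a.(0 | 0) | ··a··> u2
  u2 = 0 | 0 | deadlocked
Reachable graph of Q (3 states):
  v0 = b.(a.(0 | 0) + 0) | ··b··> v1
  v1 = a.(0 | 0) + 0 | ··a··> v2
  v2 = 0 | 0 | deadlocked
Partition-refinement fixed point:
  B0 = {u0, v0}
  B1 = {u1, v1}
  B2 = {u2, v2}
u0 ∈ B0, v0 ∈ B0 → same block

YES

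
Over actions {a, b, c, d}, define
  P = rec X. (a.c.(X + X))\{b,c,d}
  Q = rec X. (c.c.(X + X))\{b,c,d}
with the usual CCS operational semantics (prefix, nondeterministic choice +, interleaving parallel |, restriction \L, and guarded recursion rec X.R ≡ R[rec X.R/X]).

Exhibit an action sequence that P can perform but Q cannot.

a

P's transition system — 2 states:
  m0 = rec X. (a.c.(X + X))\{b,c,d} :: --a--▸ m1
  m1 = (c.((rec X. (a.c.(X + X))\{b,c,d}) + (rec X. (a.c.(X + X))\{b,c,d})))\{b,c,d} :: (no moves)
Q's transition system — 1 states:
  n0 = rec X. (c.c.(X + X))\{b,c,d} :: (no moves)
Run σ = ⟨a⟩ on P: start {m0}
  [1] a ⇒ {m1}
  P completes σ.
Run σ = ⟨a⟩ on Q: start {n0}
  [1] a ⇒ no successor for Q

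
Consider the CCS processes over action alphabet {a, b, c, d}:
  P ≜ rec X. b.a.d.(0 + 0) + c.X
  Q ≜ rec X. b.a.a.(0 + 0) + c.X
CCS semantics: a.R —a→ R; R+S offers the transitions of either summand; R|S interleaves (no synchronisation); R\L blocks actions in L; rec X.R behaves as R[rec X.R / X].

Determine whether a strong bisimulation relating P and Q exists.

Reachable graph of P (4 states):
  p0 = rec X. b.a.d.(0 + 0) + c.X ⊢ =b=> p1, =c=> p0
  p1 = a.d.(0 + 0) ⊢ =a=> p2
  p2 = d.(0 + 0) ⊢ =d=> p3
  p3 = 0 + 0 ⊢ (no moves)
Reachable graph of Q (4 states):
  q0 = rec X. b.a.a.(0 + 0) + c.X ⊢ =b=> q1, =c=> q0
  q1 = a.a.(0 + 0) ⊢ =a=> q2
  q2 = a.(0 + 0) ⊢ =a=> q3
  q3 = 0 + 0 ⊢ (no moves)
Partition-refinement fixed point:
  B0 = {p0}
  B1 = {p1}
  B2 = {p2}
  B3 = {p3, q3}
  B4 = {q0}
  B5 = {q1}
  B6 = {q2}
p0 ∈ B0, q0 ∈ B4 → different blocks

NO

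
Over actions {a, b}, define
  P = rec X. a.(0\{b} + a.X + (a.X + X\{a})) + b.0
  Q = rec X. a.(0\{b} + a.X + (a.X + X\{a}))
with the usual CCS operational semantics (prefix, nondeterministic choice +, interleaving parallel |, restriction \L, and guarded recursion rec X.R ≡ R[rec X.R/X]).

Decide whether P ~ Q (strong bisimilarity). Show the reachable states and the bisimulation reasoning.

not bisimilar

P's transition system — 4 states:
  m0 = rec X. a.(0\{b} + a.X + (a.X + X\{a})) + b.0 → —a→ m1, —b→ m2
  m1 = 0\{b} + a.(rec X. a.(0\{b} + a.X + (a.X + X\{a})) + b.0) + (a.(rec X. a.(0\{b} + a.X + (a.X + X\{a})) + b.0) + (rec X. a.(0\{b} + a.X + (a.X + X\{a})) + b.0)\{a}) → —a→ m0, —b→ m3
  m2 = 0 → (no moves)
  m3 = 0\{a} → (no moves)
Q's transition system — 2 states:
  n0 = rec X. a.(0\{b} + a.X + (a.X + X\{a})) → —a→ n1
  n1 = 0\{b} + a.(rec X. a.(0\{b} + a.X + (a.X + X\{a}))) + (a.(rec X. a.(0\{b} + a.X + (a.X + X\{a}))) + (rec X. a.(0\{b} + a.X + (a.X + X\{a})))\{a}) → —a→ n0
Bisimilarity quotient blocks:
  B0 = {m0, m1}
  B1 = {m2, m3}
  B2 = {n0, n1}
m0 ∈ B0, n0 ∈ B2 → different blocks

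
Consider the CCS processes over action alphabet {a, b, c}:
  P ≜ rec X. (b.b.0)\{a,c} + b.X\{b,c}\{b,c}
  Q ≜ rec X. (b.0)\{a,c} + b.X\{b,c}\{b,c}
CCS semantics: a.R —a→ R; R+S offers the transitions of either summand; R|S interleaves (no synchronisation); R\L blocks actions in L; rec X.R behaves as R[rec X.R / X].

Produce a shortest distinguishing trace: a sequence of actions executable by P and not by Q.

bb

Reachable graph of P (4 states):
  p0 = rec X. (b.b.0)\{a,c} + b.X\{b,c}\{b,c} | --b--▸ p1, --b--▸ p2
  p1 = (b.0)\{a,c} | --b--▸ p3
  p2 = (rec X. (b.b.0)\{a,c} + b.X\{b,c}\{b,c})\{b,c}\{b,c} | ·
  p3 = 0\{a,c} | ·
Reachable graph of Q (3 states):
  q0 = rec X. (b.0)\{a,c} + b.X\{b,c}\{b,c} | --b--▸ q1, --b--▸ q2
  q1 = (rec X. (b.0)\{a,c} + b.X\{b,c}\{b,c})\{b,c}\{b,c} | ·
  q2 = 0\{a,c} | ·
Trace ⟨bb⟩ through P, begin at {p0}:
  [1] b ⇒ {p1, p2}
  [2] b ⇒ {p3}
  P completes σ.
Trace ⟨bb⟩ through Q, begin at {q0}:
  [1] b ⇒ {q1, q2}
  [2] b ⇒ ∅  — Q cannot continue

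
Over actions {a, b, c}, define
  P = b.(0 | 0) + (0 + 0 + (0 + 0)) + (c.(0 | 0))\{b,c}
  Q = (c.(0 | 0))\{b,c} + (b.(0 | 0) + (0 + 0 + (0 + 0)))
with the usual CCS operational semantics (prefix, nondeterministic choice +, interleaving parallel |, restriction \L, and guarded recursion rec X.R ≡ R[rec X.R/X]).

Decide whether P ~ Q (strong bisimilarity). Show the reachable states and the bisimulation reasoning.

Reachable graph of P (2 states):
  s0 = b.(0 | 0) + (0 + 0 + (0 + 0)) + (c.(0 | 0))\{b,c} | ··b··> s1
  s1 = 0 | 0 | ·
Reachable graph of Q (2 states):
  t0 = (c.(0 | 0))\{b,c} + (b.(0 | 0) + (0 + 0 + (0 + 0))) | ··b··> t1
  t1 = 0 | 0 | ·
Coarsest stable partition (strong bisimilarity classes):
  B0 = {s0, t0}
  B1 = {s1, t1}
s0 ∈ B0, t0 ∈ B0 → same block

P ~ Q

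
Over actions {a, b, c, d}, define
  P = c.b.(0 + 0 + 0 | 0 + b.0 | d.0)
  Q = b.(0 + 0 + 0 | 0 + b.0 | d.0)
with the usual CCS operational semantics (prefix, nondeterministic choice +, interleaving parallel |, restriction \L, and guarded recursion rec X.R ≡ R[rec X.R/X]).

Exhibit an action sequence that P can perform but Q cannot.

P's transition system — 6 states:
  m0 = c.b.(0 + 0 + 0 | 0 + b.0 | d.0) | ··c··> m1
  m1 = b.(0 + 0 + 0 | 0 + b.0 | d.0) | ··b··> m2
  m2 = 0 + 0 + 0 | 0 + b.0 | d.0 | ··b··> m3, ··d··> m4
  m3 = 0 | d.0 | ··d··> m5
  m4 = b.0 | 0 | ··b··> m5
  m5 = 0 | 0 | ·
Q's transition system — 5 states:
  n0 = b.(0 + 0 + 0 | 0 + b.0 | d.0) | ··b··> n1
  n1 = 0 + 0 + 0 | 0 + b.0 | d.0 | ··b··> n2, ··d··> n3
  n2 = 0 | d.0 | ··d··> n4
  n3 = b.0 | 0 | ··b··> n4
  n4 = 0 | 0 | ·
Trace ⟨c⟩ through P, begin at {m0}:
  step 1 (c): {m1}
  P completes σ.
Trace ⟨c⟩ through Q, begin at {n0}:
  step 1 (c): no successor for Q

c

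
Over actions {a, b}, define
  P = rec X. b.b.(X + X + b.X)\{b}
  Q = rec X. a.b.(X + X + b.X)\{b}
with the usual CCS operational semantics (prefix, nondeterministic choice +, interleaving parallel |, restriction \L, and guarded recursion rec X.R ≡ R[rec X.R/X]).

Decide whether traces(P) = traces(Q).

trace-distinct — witness ⟨b⟩

Reachable graph of P (3 states):
  m0 = rec X. b.b.(X + X + b.X)\{b} has moves --b--▸ m1
  m1 = b.((rec X. b.b.(X + X + b.X)\{b}) + (rec X. b.b.(X + X + b.X)\{b}) + b.(rec X. b.b.(X + X + b.X)\{b}))\{b} has moves --b--▸ m2
  m2 = ((rec X. b.b.(X + X + b.X)\{b}) + (rec X. b.b.(X + X + b.X)\{b}) + b.(rec X. b.b.(X + X + b.X)\{b}))\{b} has moves deadlocked
Reachable graph of Q (4 states):
  n0 = rec X. a.b.(X + X + b.X)\{b} has moves --a--▸ n1
  n1 = b.((rec X. a.b.(X + X + b.X)\{b}) + (rec X. a.b.(X + X + b.X)\{b}) + b.(rec X. a.b.(X + X + b.X)\{b}))\{b} has moves --b--▸ n2
  n2 = ((rec X. a.b.(X + X + b.X)\{b}) + (rec X. a.b.(X + X + b.X)\{b}) + b.(rec X. a.b.(X + X + b.X)\{b}))\{b} has moves --a--▸ n3
  n3 = (b.((rec X. a.b.(X + X + b.X)\{b}) + (rec X. a.b.(X + X + b.X)\{b}) + b.(rec X. a.b.(X + X + b.X)\{b}))\{b})\{b} has moves deadlocked
Run σ = ⟨b⟩ on P: start {m0}
  step 1 (b): {m1}
  — P admits the full trace.
Run σ = ⟨b⟩ on Q: start {n0}
  step 1 (b): no successor for Q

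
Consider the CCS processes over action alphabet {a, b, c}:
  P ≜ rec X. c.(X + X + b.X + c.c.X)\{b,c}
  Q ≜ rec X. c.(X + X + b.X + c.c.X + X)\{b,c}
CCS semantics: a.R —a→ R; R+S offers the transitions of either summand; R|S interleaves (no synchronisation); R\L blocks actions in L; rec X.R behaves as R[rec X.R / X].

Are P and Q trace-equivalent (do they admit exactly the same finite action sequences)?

P's transition system — 2 states:
  s0 = rec X. c.(X + X + b.X + c.c.X)\{b,c} | -c-> s1
  s1 = ((rec X. c.(X + X + b.X + c.c.X)\{b,c}) + (rec X. c.(X + X + b.X + c.c.X)\{b,c}) + b.(rec X. c.(X + X + b.X + c.c.X)\{b,c}) + c.c.(rec X. c.(X + X + b.X + c.c.X)\{b,c}))\{b,c} | deadlocked
Q's transition system — 2 states:
  t0 = rec X. c.(X + X + b.X + c.c.X + X)\{b,c} | -c-> t1
  t1 = ((rec X. c.(X + X + b.X + c.c.X + X)\{b,c}) + (rec X. c.(X + X + b.X + c.c.X + X)\{b,c}) + b.(rec X. c.(X + X + b.X + c.c.X + X)\{b,c}) + c.c.(rec X. c.(X + X + b.X + c.c.X + X)\{b,c}) + (rec X. c.(X + X + b.X + c.c.X + X)\{b,c}))\{b,c} | deadlocked
Partition-refinement fixed point:
  B0 = {s0, t0}
  B1 = {s1, t1}
s0 ∈ B0, t0 ∈ B0 → same block
Bisimilar ⇒ trace-equivalent.

traces(P) = traces(Q)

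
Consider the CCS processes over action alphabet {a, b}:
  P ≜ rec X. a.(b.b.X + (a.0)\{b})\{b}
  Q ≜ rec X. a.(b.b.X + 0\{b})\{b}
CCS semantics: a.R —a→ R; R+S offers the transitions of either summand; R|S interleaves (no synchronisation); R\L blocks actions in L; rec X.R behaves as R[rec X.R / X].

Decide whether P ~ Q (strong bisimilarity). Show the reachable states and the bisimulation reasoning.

NO

LTS(P): 3 reachable states
  p0 = rec X. a.(b.b.X + (a.0)\{b})\{b} :: -a-> p1
  p1 = (b.b.(rec X. a.(b.b.X + (a.0)\{b})\{b}) + (a.0)\{b})\{b} :: -a-> p2
  p2 = 0\{b}\{b} :: deadlocked
LTS(Q): 2 reachable states
  q0 = rec X. a.(b.b.X + 0\{b})\{b} :: -a-> q1
  q1 = (b.b.(rec X. a.(b.b.X + 0\{b})\{b}) + 0\{b})\{b} :: deadlocked
Bisimilarity quotient blocks:
  B0 = {p0}
  B1 = {p1, q0}
  B2 = {p2, q1}
p0 ∈ B0, q0 ∈ B1 → different blocks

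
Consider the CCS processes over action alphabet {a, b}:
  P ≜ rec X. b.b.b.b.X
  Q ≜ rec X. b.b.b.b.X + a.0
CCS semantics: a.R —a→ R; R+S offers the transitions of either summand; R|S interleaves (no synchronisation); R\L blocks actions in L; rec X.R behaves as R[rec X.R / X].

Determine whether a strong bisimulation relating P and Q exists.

NO

LTS(P): 4 reachable states
  s0 = rec X. b.b.b.b.X :: -b-> s1
  s1 = b.b.b.(rec X. b.b.b.b.X) :: -b-> s2
  s2 = b.b.(rec X. b.b.b.b.X) :: -b-> s3
  s3 = b.(rec X. b.b.b.b.X) :: -b-> s0
LTS(Q): 5 reachable states
  t0 = rec X. b.b.b.b.X + a.0 :: -a-> t1, -b-> t2
  t1 = 0 :: stopped
  t2 = b.b.b.(rec X. b.b.b.b.X + a.0) :: -b-> t3
  t3 = b.b.(rec X. b.b.b.b.X + a.0) :: -b-> t4
  t4 = b.(rec X. b.b.b.b.X + a.0) :: -b-> t0
Bisimilarity quotient blocks:
  B0 = {s0, s1, s2, s3}
  B1 = {t0}
  B2 = {t2}
  B3 = {t3}
  B4 = {t4}
  B5 = {t1}
s0 ∈ B0, t0 ∈ B1 → different blocks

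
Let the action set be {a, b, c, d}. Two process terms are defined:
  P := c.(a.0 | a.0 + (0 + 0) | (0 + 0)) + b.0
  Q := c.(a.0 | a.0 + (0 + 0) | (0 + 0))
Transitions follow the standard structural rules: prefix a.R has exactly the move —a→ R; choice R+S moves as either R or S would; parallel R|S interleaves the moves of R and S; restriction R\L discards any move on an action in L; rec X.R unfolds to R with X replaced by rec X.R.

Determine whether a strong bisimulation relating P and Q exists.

P's transition system — 6 states:
  m0 = c.(a.0 | a.0 + (0 + 0) | (0 + 0)) + b.0 :: —b→ m1, —c→ m2
  m1 = 0 :: ·
  m2 = a.0 | a.0 + (0 + 0) | (0 + 0) :: —a→ m3, —a→ m4
  m3 = 0 | a.0 :: —a→ m5
  m4 = a.0 | 0 :: —a→ m5
  m5 = 0 | 0 :: ·
Q's transition system — 5 states:
  n0 = c.(a.0 | a.0 + (0 + 0) | (0 + 0)) :: —c→ n1
  n1 = a.0 | a.0 + (0 + 0) | (0 + 0) :: —a→ n2, —a→ n3
  n2 = 0 | a.0 :: —a→ n4
  n3 = a.0 | 0 :: —a→ n4
  n4 = 0 | 0 :: ·
Bisimilarity quotient blocks:
  B0 = {m0}
  B1 = {m2, n1}
  B2 = {m3, m4, n2, n3}
  B3 = {m1, m5, n4}
  B4 = {n0}
m0 ∈ B0, n0 ∈ B4 → different blocks

not bisimilar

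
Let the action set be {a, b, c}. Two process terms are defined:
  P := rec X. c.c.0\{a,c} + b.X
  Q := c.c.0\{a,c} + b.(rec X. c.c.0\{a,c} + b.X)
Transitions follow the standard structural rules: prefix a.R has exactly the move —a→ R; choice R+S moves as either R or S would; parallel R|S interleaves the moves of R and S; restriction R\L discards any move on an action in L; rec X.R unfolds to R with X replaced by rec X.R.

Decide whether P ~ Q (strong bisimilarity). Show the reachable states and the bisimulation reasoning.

bisimilar

LTS(P): 3 reachable states
  s0 = rec X. c.c.0\{a,c} + b.X → =b=> s0, =c=> s1
  s1 = c.0\{a,c} → =c=> s2
  s2 = 0\{a,c} → deadlocked
LTS(Q): 4 reachable states
  t0 = c.c.0\{a,c} + b.(rec X. c.c.0\{a,c} + b.X) → =b=> t1, =c=> t2
  t1 = rec X. c.c.0\{a,c} + b.X → =b=> t1, =c=> t2
  t2 = c.0\{a,c} → =c=> t3
  t3 = 0\{a,c} → deadlocked
Partition-refinement fixed point:
  B0 = {s0, t0, t1}
  B1 = {s1, t2}
  B2 = {s2, t3}
s0 ∈ B0, t0 ∈ B0 → same block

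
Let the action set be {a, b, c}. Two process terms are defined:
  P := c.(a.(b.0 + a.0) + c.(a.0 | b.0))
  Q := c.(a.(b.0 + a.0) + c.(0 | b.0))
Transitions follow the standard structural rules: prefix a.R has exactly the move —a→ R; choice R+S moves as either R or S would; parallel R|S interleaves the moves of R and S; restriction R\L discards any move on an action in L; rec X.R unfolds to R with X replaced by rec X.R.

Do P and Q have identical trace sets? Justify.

NO — witness ⟨cca⟩

P's transition system — 8 states:
  s0 = c.(a.(b.0 + a.0) + c.(a.0 | b.0)) → -c-> s1
  s1 = a.(b.0 + a.0) + c.(a.0 | b.0) → -a-> s2, -c-> s3
  s2 = b.0 + a.0 → -a-> s4, -b-> s4
  s3 = a.0 | b.0 → -a-> s5, -b-> s6
  s4 = 0 → ∅
  s5 = 0 | b.0 → -b-> s7
  s6 = a.0 | 0 → -a-> s7
  s7 = 0 | 0 → ∅
Q's transition system — 6 states:
  t0 = c.(a.(b.0 + a.0) + c.(0 | b.0)) → -c-> t1
  t1 = a.(b.0 + a.0) + c.(0 | b.0) → -a-> t2, -c-> t3
  t2 = b.0 + a.0 → -a-> t4, -b-> t4
  t3 = 0 | b.0 → -b-> t5
  t4 = 0 → ∅
  t5 = 0 | 0 → ∅
Executing cca from P (initial set {s0}):
  [1] c ⇒ {s1}
  [2] c ⇒ {s3}
  [3] a ⇒ {s5}
  — P admits the full trace.
Executing cca from Q (initial set {t0}):
  [1] c ⇒ {t1}
  [2] c ⇒ {t3}
  [3] a ⇒ ∅  — Q cannot continue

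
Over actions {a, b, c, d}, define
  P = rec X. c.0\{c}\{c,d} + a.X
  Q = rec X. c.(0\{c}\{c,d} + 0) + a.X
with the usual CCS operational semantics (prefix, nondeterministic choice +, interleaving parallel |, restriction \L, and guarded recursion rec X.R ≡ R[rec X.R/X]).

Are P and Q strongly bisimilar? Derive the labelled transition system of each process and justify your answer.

bisimilar

LTS(P): 2 reachable states
  s0 = rec X. c.0\{c}\{c,d} + a.X has moves =a=> s0, =c=> s1
  s1 = 0\{c}\{c,d} has moves stopped
LTS(Q): 2 reachable states
  t0 = rec X. c.(0\{c}\{c,d} + 0) + a.X has moves =a=> t0, =c=> t1
  t1 = 0\{c}\{c,d} + 0 has moves stopped
Bisimilarity quotient blocks:
  B0 = {s0, t0}
  B1 = {s1, t1}
s0 ∈ B0, t0 ∈ B0 → same block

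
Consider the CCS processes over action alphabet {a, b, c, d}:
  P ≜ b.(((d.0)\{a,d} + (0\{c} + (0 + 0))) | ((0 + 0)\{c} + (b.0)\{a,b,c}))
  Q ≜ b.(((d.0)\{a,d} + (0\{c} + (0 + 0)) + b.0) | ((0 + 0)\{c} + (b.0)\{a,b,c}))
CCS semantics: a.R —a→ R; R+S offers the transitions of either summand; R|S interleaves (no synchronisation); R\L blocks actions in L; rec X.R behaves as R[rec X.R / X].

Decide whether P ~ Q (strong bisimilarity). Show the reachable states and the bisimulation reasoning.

Reachable graph of P (2 states):
  p0 = b.(((d.0)\{a,d} + (0\{c} + (0 + 0))) | ((0 + 0)\{c} + (b.0)\{a,b,c})) → --b--▸ p1
  p1 = ((d.0)\{a,d} + (0\{c} + (0 + 0))) | ((0 + 0)\{c} + (b.0)\{a,b,c}) → stopped
Reachable graph of Q (3 states):
  q0 = b.(((d.0)\{a,d} + (0\{c} + (0 + 0)) + b.0) | ((0 + 0)\{c} + (b.0)\{a,b,c})) → --b--▸ q1
  q1 = ((d.0)\{a,d} + (0\{c} + (0 + 0)) + b.0) | ((0 + 0)\{c} + (b.0)\{a,b,c}) → --b--▸ q2
  q2 = 0 | ((0 + 0)\{c} + (b.0)\{a,b,c}) → stopped
Bisimilarity quotient blocks:
  B0 = {p0, q1}
  B1 = {p1, q2}
  B2 = {q0}
p0 ∈ B0, q0 ∈ B2 → different blocks

NO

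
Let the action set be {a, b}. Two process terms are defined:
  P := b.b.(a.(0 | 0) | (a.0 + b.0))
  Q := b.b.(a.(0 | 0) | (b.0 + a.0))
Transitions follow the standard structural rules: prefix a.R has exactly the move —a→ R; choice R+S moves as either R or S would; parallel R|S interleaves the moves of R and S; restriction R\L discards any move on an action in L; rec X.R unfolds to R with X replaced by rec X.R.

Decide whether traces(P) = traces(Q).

P's transition system — 6 states:
  p0 = b.b.(a.(0 | 0) | (a.0 + b.0)) :: -b-> p1
  p1 = b.(a.(0 | 0) | (a.0 + b.0)) :: -b-> p2
  p2 = a.(0 | 0) | (a.0 + b.0) :: -a-> p3, -a-> p4, -b-> p4
  p3 = 0 | 0 | (a.0 + b.0) :: -a-> p5, -b-> p5
  p4 = a.(0 | 0) | 0 :: -a-> p5
  p5 = 0 | 0 | 0 :: ∅
Q's transition system — 6 states:
  q0 = b.b.(a.(0 | 0) | (b.0 + a.0)) :: -b-> q1
  q1 = b.(a.(0 | 0) | (b.0 + a.0)) :: -b-> q2
  q2 = a.(0 | 0) | (b.0 + a.0) :: -a-> q3, -a-> q4, -b-> q4
  q3 = 0 | 0 | (b.0 + a.0) :: -a-> q5, -b-> q5
  q4 = a.(0 | 0) | 0 :: -a-> q5
  q5 = 0 | 0 | 0 :: ∅
Bisimilarity quotient blocks:
  B0 = {p0, q0}
  B1 = {p1, q1}
  B2 = {p2, q2}
  B3 = {p3, q3}
  B4 = {p5, q5}
  B5 = {p4, q4}
p0 ∈ B0, q0 ∈ B0 → same block
Bisimilar ⇒ trace-equivalent.

trace-equivalent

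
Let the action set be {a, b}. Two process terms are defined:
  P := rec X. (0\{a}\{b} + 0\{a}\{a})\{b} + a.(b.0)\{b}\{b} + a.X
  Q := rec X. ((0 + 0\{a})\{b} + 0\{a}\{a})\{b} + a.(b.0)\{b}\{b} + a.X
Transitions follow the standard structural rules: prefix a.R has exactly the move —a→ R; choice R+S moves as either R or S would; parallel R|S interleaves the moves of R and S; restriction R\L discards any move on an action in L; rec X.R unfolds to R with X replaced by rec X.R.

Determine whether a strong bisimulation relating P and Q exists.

Reachable graph of P (2 states):
  u0 = rec X. (0\{a}\{b} + 0\{a}\{a})\{b} + a.(b.0)\{b}\{b} + a.X :: ··a··> u0, ··a··> u1
  u1 = (b.0)\{b}\{b} :: stopped
Reachable graph of Q (2 states):
  v0 = rec X. ((0 + 0\{a})\{b} + 0\{a}\{a})\{b} + a.(b.0)\{b}\{b} + a.X :: ··a··> v0, ··a··> v1
  v1 = (b.0)\{b}\{b} :: stopped
Coarsest stable partition (strong bisimilarity classes):
  B0 = {u0, v0}
  B1 = {u1, v1}
u0 ∈ B0, v0 ∈ B0 → same block

P ~ Q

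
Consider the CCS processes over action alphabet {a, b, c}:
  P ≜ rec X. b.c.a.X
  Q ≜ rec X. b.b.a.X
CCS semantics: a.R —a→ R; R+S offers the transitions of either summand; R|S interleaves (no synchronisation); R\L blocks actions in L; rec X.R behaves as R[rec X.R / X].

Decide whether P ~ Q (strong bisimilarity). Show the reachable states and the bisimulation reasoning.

not bisimilar

P's transition system — 3 states:
  p0 = rec X. b.c.a.X has moves =b=> p1
  p1 = c.a.(rec X. b.c.a.X) has moves =c=> p2
  p2 = a.(rec X. b.c.a.X) has moves =a=> p0
Q's transition system — 3 states:
  q0 = rec X. b.b.a.X has moves =b=> q1
  q1 = b.a.(rec X. b.b.a.X) has moves =b=> q2
  q2 = a.(rec X. b.b.a.X) has moves =a=> q0
Coarsest stable partition (strong bisimilarity classes):
  B0 = {p0}
  B1 = {p1}
  B2 = {p2}
  B3 = {q0}
  B4 = {q1}
  B5 = {q2}
p0 ∈ B0, q0 ∈ B3 → different blocks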